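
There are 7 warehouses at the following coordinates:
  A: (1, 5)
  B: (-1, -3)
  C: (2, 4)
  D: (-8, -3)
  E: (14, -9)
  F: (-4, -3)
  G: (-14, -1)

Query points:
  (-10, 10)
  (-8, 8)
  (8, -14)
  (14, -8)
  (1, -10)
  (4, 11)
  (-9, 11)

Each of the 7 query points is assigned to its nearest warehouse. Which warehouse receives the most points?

A

(-10, 10) — d² to each: A:146, B:250, C:180, D:173, E:937, F:205, G:137 → nearest is G
(-8, 8) — d² to each: A:90, B:170, C:116, D:121, E:773, F:137, G:117 → nearest is A
(8, -14) — d² to each: A:410, B:202, C:360, D:377, E:61, F:265, G:653 → nearest is E
(14, -8) — d² to each: A:338, B:250, C:288, D:509, E:1, F:349, G:833 → nearest is E
(1, -10) — d² to each: A:225, B:53, C:197, D:130, E:170, F:74, G:306 → nearest is B
(4, 11) — d² to each: A:45, B:221, C:53, D:340, E:500, F:260, G:468 → nearest is A
(-9, 11) — d² to each: A:136, B:260, C:170, D:197, E:929, F:221, G:169 → nearest is A
Tally — A:3, B:1, E:2, G:1. A captures the most (3).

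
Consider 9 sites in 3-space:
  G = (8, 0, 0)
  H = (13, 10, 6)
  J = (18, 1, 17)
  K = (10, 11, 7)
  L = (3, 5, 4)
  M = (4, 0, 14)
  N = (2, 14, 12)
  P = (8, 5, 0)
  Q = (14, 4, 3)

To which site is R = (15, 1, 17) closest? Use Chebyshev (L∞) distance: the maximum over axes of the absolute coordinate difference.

d(R,G) = max(7, 1, 17) = 17
d(R,H) = max(2, 9, 11) = 11
d(R,J) = max(3, 0, 0) = 3
d(R,K) = max(5, 10, 10) = 10
d(R,L) = max(12, 4, 13) = 13
d(R,M) = max(11, 1, 3) = 11
d(R,N) = max(13, 13, 5) = 13
d(R,P) = max(7, 4, 17) = 17
d(R,Q) = max(1, 3, 14) = 14
The smallest is to J, so R lies in the Voronoi region of J.

J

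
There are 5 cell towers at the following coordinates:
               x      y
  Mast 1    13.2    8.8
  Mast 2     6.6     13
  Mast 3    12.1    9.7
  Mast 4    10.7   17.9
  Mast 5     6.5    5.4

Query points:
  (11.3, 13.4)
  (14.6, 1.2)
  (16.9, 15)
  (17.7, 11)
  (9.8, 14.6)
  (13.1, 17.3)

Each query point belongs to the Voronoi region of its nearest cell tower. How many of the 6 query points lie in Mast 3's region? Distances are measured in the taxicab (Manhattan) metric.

(11.3, 13.4) — d to each: Mast 1:6.5, Mast 2:5.1, Mast 3:4.5, Mast 4:5.1, Mast 5:12.8 → nearest is Mast 3
(14.6, 1.2) — d to each: Mast 1:9, Mast 2:19.8, Mast 3:11, Mast 4:20.6, Mast 5:12.3 → nearest is Mast 1
(16.9, 15) — d to each: Mast 1:9.9, Mast 2:12.3, Mast 3:10.1, Mast 4:9.1, Mast 5:20 → nearest is Mast 4
(17.7, 11) — d to each: Mast 1:6.7, Mast 2:13.1, Mast 3:6.9, Mast 4:13.9, Mast 5:16.8 → nearest is Mast 1
(9.8, 14.6) — d to each: Mast 1:9.2, Mast 2:4.8, Mast 3:7.2, Mast 4:4.2, Mast 5:12.5 → nearest is Mast 4
(13.1, 17.3) — d to each: Mast 1:8.6, Mast 2:10.8, Mast 3:8.6, Mast 4:3, Mast 5:18.5 → nearest is Mast 4
1 of the 6 points has Mast 3 as nearest.

1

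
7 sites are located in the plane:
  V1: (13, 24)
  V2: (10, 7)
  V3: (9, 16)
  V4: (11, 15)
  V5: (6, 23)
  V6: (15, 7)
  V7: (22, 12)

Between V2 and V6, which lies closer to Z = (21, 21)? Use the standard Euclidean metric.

Compare squared distances:
|ZV2|² = (21−10)² + (21−7)² = 121 + 196 = 317
|ZV6|² = (21−15)² + (21−7)² = 36 + 196 = 232
317 > 232, so V6 is closer.

V6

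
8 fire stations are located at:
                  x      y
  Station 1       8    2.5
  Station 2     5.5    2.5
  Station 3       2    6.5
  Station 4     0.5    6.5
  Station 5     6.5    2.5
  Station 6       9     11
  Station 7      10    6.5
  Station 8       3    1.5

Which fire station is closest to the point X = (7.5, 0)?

Station 1

Squared Euclidean distances:
d²(X, Station 1) = 0.25 + 6.25 = 6.5
d²(X, Station 2) = 4 + 6.25 = 10.25
d²(X, Station 3) = 30.25 + 42.25 = 72.5
d²(X, Station 4) = 49 + 42.25 = 91.25
d²(X, Station 5) = 1 + 6.25 = 7.25
d²(X, Station 6) = 2.25 + 121 = 123.25
d²(X, Station 7) = 6.25 + 42.25 = 48.5
d²(X, Station 8) = 20.25 + 2.25 = 22.5
Station 1 is nearest.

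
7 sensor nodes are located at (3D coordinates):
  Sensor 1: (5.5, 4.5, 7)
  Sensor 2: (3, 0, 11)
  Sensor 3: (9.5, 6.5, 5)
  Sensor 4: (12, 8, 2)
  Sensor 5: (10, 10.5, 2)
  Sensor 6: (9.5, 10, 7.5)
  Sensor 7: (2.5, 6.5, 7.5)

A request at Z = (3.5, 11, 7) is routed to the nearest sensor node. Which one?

Sensor 7

Squared Euclidean distances:
d²(Z, Sensor 1) = (3.5−5.5)² + (11−4.5)² + (7−7)² = 4 + 42.25 + 0 = 46.25
d²(Z, Sensor 2) = (3.5−3)² + (11−0)² + (7−11)² = 0.25 + 121 + 16 = 137.25
d²(Z, Sensor 3) = (3.5−9.5)² + (11−6.5)² + (7−5)² = 36 + 20.25 + 4 = 60.25
d²(Z, Sensor 4) = (3.5−12)² + (11−8)² + (7−2)² = 72.25 + 9 + 25 = 106.25
d²(Z, Sensor 5) = (3.5−10)² + (11−10.5)² + (7−2)² = 42.25 + 0.25 + 25 = 67.5
d²(Z, Sensor 6) = (3.5−9.5)² + (11−10)² + (7−7.5)² = 36 + 1 + 0.25 = 37.25
d²(Z, Sensor 7) = (3.5−2.5)² + (11−6.5)² + (7−7.5)² = 1 + 20.25 + 0.25 = 21.5
The smallest is to Sensor 7, so Z lies in the Voronoi region of Sensor 7.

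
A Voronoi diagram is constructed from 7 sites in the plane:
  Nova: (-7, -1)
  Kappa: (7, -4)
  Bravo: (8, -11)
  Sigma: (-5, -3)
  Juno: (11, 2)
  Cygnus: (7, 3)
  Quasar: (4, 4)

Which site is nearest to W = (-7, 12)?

Nova

Squared Euclidean distances:
d²(W, Nova) = (-7−(-7))² + (12−(-1))² = 0 + 169 = 169
d²(W, Kappa) = (-7−7)² + (12−(-4))² = 196 + 256 = 452
d²(W, Bravo) = (-7−8)² + (12−(-11))² = 225 + 529 = 754
d²(W, Sigma) = (-7−(-5))² + (12−(-3))² = 4 + 225 = 229
d²(W, Juno) = (-7−11)² + (12−2)² = 324 + 100 = 424
d²(W, Cygnus) = (-7−7)² + (12−3)² = 196 + 81 = 277
d²(W, Quasar) = (-7−4)² + (12−4)² = 121 + 64 = 185
Nova is nearest.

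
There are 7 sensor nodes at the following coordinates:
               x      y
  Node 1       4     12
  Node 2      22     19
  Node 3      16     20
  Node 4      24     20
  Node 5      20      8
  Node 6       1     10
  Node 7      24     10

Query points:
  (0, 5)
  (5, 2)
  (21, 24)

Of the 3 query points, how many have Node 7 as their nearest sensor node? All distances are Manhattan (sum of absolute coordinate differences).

0

(0, 5) — d to each: Node 1:11, Node 2:36, Node 3:31, Node 4:39, Node 5:23, Node 6:6, Node 7:29 → nearest is Node 6
(5, 2) — d to each: Node 1:11, Node 2:34, Node 3:29, Node 4:37, Node 5:21, Node 6:12, Node 7:27 → nearest is Node 1
(21, 24) — d to each: Node 1:29, Node 2:6, Node 3:9, Node 4:7, Node 5:17, Node 6:34, Node 7:17 → nearest is Node 2
0 of the 3 points have Node 7 as nearest.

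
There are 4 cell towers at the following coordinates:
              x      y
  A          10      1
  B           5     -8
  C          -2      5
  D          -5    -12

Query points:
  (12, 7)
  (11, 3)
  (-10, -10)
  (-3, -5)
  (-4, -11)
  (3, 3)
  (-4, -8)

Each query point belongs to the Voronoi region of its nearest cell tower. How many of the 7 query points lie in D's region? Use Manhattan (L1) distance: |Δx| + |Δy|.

4

(12, 7) — d to each: A:8, B:22, C:16, D:36 → nearest is A
(11, 3) — d to each: A:3, B:17, C:15, D:31 → nearest is A
(-10, -10) — d to each: A:31, B:17, C:23, D:7 → nearest is D
(-3, -5) — d to each: A:19, B:11, C:11, D:9 → nearest is D
(-4, -11) — d to each: A:26, B:12, C:18, D:2 → nearest is D
(3, 3) — d to each: A:9, B:13, C:7, D:23 → nearest is C
(-4, -8) — d to each: A:23, B:9, C:15, D:5 → nearest is D
4 of the 7 points have D as nearest.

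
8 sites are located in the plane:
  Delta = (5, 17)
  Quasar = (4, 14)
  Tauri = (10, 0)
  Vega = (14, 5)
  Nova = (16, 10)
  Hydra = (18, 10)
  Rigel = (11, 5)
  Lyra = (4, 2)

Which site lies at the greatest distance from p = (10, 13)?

Since √ is increasing, it suffices to compare squared distances:
d²(p, Delta) = (10−5)² + (13−17)² = 25 + 16 = 41
d²(p, Quasar) = (10−4)² + (13−14)² = 36 + 1 = 37
d²(p, Tauri) = (10−10)² + (13−0)² = 0 + 169 = 169
d²(p, Vega) = (10−14)² + (13−5)² = 16 + 64 = 80
d²(p, Nova) = (10−16)² + (13−10)² = 36 + 9 = 45
d²(p, Hydra) = (10−18)² + (13−10)² = 64 + 9 = 73
d²(p, Rigel) = (10−11)² + (13−5)² = 1 + 64 = 65
d²(p, Lyra) = (10−4)² + (13−2)² = 36 + 121 = 157
The largest is to Tauri.

Tauri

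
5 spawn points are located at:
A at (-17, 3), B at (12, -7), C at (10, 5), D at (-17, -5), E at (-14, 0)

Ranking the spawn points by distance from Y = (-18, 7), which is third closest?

Compare squared distances (the ordering matches that of the actual distances):
|YA|² = (-18−(-17))² + (7−3)² = 1 + 16 = 17
|YB|² = (-18−12)² + (7−(-7))² = 900 + 196 = 1096
|YC|² = (-18−10)² + (7−5)² = 784 + 4 = 788
|YD|² = (-18−(-17))² + (7−(-5))² = 1 + 144 = 145
|YE|² = (-18−(-14))² + (7−0)² = 16 + 49 = 65
Sorted ascending: A, E, D, C, … — the third-nearest is D.

D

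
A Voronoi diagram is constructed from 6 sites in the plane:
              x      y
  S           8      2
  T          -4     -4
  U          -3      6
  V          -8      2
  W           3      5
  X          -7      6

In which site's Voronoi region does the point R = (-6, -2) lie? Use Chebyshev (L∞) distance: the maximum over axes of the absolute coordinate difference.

T

d(R,S) = max(14, 4) = 14
d(R,T) = max(2, 2) = 2
d(R,U) = max(3, 8) = 8
d(R,V) = max(2, 4) = 4
d(R,W) = max(9, 7) = 9
d(R,X) = max(1, 8) = 8
The smallest is to T, so R lies in the Voronoi region of T.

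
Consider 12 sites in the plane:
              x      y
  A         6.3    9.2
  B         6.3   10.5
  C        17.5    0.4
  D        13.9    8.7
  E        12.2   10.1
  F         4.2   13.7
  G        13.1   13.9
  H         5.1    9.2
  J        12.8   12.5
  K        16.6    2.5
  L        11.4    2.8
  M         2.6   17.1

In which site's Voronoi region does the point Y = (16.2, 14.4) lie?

Since √ is increasing, it suffices to compare squared distances:
|YA|² = 98.01 + 27.04 = 125.05
|YB|² = 98.01 + 15.21 = 113.22
|YC|² = 1.69 + 196 = 197.69
|YD|² = 5.29 + 32.49 = 37.78
|YE|² = 16 + 18.49 = 34.49
|YF|² = 144 + 0.49 = 144.49
|YG|² = 9.61 + 0.25 = 9.86
|YH|² = 123.21 + 27.04 = 150.25
|YJ|² = 11.56 + 3.61 = 15.17
|YK|² = 0.16 + 141.61 = 141.77
|YL|² = 23.04 + 134.56 = 157.6
|YM|² = 184.96 + 7.29 = 192.25
Minimum is at G.

G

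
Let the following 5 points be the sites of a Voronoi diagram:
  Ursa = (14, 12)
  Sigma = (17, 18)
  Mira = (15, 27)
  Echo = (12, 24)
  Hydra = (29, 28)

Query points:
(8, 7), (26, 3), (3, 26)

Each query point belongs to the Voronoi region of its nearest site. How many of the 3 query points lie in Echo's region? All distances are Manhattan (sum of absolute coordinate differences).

(8, 7) — d to each: Ursa:11, Sigma:20, Mira:27, Echo:21, Hydra:42 → nearest is Ursa
(26, 3) — d to each: Ursa:21, Sigma:24, Mira:35, Echo:35, Hydra:28 → nearest is Ursa
(3, 26) — d to each: Ursa:25, Sigma:22, Mira:13, Echo:11, Hydra:28 → nearest is Echo
1 of the 3 points has Echo as nearest.

1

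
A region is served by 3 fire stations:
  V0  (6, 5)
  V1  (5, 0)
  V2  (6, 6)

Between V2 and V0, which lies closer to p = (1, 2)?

V0

Compare squared distances:
|pV2|² = (1−6)² + (2−6)² = 25 + 16 = 41
|pV0|² = (1−6)² + (2−5)² = 25 + 9 = 34
41 > 34, so V0 is closer.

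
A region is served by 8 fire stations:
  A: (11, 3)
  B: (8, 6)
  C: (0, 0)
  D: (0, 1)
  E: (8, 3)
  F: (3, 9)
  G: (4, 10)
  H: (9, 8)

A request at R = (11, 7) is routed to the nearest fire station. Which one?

H

Squared Euclidean distances:
|RA|² = (11−11)² + (7−3)² = 0 + 16 = 16
|RB|² = (11−8)² + (7−6)² = 9 + 1 = 10
|RC|² = (11−0)² + (7−0)² = 121 + 49 = 170
|RD|² = (11−0)² + (7−1)² = 121 + 36 = 157
|RE|² = (11−8)² + (7−3)² = 9 + 16 = 25
|RF|² = (11−3)² + (7−9)² = 64 + 4 = 68
|RG|² = (11−4)² + (7−10)² = 49 + 9 = 58
|RH|² = (11−9)² + (7−8)² = 4 + 1 = 5
Minimum is at H.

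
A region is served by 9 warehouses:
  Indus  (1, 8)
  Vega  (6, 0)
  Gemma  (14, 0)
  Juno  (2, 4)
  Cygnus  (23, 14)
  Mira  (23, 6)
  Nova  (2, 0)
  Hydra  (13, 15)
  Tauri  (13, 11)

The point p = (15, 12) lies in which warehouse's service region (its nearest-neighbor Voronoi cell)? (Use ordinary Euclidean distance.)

Since √ is increasing, it suffices to compare squared distances:
d²(p, Indus) = (15−1)² + (12−8)² = 196 + 16 = 212
d²(p, Vega) = (15−6)² + (12−0)² = 81 + 144 = 225
d²(p, Gemma) = (15−14)² + (12−0)² = 1 + 144 = 145
d²(p, Juno) = (15−2)² + (12−4)² = 169 + 64 = 233
d²(p, Cygnus) = (15−23)² + (12−14)² = 64 + 4 = 68
d²(p, Mira) = (15−23)² + (12−6)² = 64 + 36 = 100
d²(p, Nova) = (15−2)² + (12−0)² = 169 + 144 = 313
d²(p, Hydra) = (15−13)² + (12−15)² = 4 + 9 = 13
d²(p, Tauri) = (15−13)² + (12−11)² = 4 + 1 = 5
Minimum is at Tauri.

Tauri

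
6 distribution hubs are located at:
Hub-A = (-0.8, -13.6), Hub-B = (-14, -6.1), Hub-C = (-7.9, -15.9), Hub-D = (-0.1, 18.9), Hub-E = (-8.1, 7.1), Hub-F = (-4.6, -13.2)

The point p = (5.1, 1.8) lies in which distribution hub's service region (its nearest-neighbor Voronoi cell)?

Compare squared distances (the ordering matches that of the actual distances):
d²(p, Hub-A) = (5.1−(-0.8))² + (1.8−(-13.6))² = 34.81 + 237.16 = 271.97
d²(p, Hub-B) = (5.1−(-14))² + (1.8−(-6.1))² = 364.81 + 62.41 = 427.22
d²(p, Hub-C) = (5.1−(-7.9))² + (1.8−(-15.9))² = 169 + 313.29 = 482.29
d²(p, Hub-D) = (5.1−(-0.1))² + (1.8−18.9)² = 27.04 + 292.41 = 319.45
d²(p, Hub-E) = (5.1−(-8.1))² + (1.8−7.1)² = 174.24 + 28.09 = 202.33
d²(p, Hub-F) = (5.1−(-4.6))² + (1.8−(-13.2))² = 94.09 + 225 = 319.09
Hub-E is nearest.

Hub-E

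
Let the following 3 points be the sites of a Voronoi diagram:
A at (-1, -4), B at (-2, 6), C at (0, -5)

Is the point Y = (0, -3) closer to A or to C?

A

Compare squared distances:
|YA|² = (0−(-1))² + (-3−(-4))² = 1 + 1 = 2
|YC|² = (0−0)² + (-3−(-5))² = 0 + 4 = 4
2 < 4, so A is closer.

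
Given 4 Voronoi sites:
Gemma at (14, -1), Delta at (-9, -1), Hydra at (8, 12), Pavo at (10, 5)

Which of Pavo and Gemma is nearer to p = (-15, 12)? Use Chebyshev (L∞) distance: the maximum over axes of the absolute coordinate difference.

d(p, Pavo) = max(25, 7) = 25
d(p, Gemma) = max(29, 13) = 29
25 < 29, so Pavo is closer.

Pavo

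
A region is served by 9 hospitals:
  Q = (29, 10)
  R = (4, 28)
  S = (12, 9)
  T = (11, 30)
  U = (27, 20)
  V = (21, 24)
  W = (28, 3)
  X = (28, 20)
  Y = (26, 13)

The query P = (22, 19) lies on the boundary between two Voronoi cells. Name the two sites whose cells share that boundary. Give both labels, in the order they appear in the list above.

U and V

Squared distances from P to each site:
|PQ|² = (22−29)² + (19−10)² = 49 + 81 = 130
|PR|² = (22−4)² + (19−28)² = 324 + 81 = 405
|PS|² = (22−12)² + (19−9)² = 100 + 100 = 200
|PT|² = (22−11)² + (19−30)² = 121 + 121 = 242
|PU|² = (22−27)² + (19−20)² = 25 + 1 = 26
|PV|² = (22−21)² + (19−24)² = 1 + 25 = 26
|PW|² = (22−28)² + (19−3)² = 36 + 256 = 292
|PX|² = (22−28)² + (19−20)² = 36 + 1 = 37
|PY|² = (22−26)² + (19−13)² = 16 + 36 = 52
P is equidistant from U and V (both at squared distance 26), and every other site is strictly farther — so P lies on the U–V Voronoi edge.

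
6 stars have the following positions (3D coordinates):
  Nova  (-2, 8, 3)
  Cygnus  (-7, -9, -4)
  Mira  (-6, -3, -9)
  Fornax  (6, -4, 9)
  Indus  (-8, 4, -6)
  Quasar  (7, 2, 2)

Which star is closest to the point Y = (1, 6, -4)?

Nova

Compare squared distances (the ordering matches that of the actual distances):
d²(Y, Nova) = (1−(-2))² + (6−8)² + (-4−3)² = 9 + 4 + 49 = 62
d²(Y, Cygnus) = (1−(-7))² + (6−(-9))² + (-4−(-4))² = 64 + 225 + 0 = 289
d²(Y, Mira) = (1−(-6))² + (6−(-3))² + (-4−(-9))² = 49 + 81 + 25 = 155
d²(Y, Fornax) = (1−6)² + (6−(-4))² + (-4−9)² = 25 + 100 + 169 = 294
d²(Y, Indus) = (1−(-8))² + (6−4)² + (-4−(-6))² = 81 + 4 + 4 = 89
d²(Y, Quasar) = (1−7)² + (6−2)² + (-4−2)² = 36 + 16 + 36 = 88
Nova is nearest.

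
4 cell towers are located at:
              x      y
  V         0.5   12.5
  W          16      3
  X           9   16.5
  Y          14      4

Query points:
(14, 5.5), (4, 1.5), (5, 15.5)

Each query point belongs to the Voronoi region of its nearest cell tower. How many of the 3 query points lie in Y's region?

(14, 5.5) — d² to each: V:231.25, W:10.25, X:146, Y:2.25 → nearest is Y
(4, 1.5) — d² to each: V:133.25, W:146.25, X:250, Y:106.25 → nearest is Y
(5, 15.5) — d² to each: V:29.25, W:277.25, X:17, Y:213.25 → nearest is X
2 of the 3 points have Y as nearest.

2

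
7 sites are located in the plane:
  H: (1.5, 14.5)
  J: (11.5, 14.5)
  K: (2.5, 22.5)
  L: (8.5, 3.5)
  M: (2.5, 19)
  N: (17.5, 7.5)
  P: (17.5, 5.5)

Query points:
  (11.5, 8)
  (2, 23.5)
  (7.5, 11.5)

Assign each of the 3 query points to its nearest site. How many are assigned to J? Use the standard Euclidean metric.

(11.5, 8) — d² to each: H:142.25, J:42.25, K:291.25, L:29.25, M:202, N:36.25, P:42.25 → nearest is L
(2, 23.5) — d² to each: H:81.25, J:171.25, K:1.25, L:442.25, M:20.5, N:496.25, P:564.25 → nearest is K
(7.5, 11.5) — d² to each: H:45, J:25, K:146, L:65, M:81.25, N:116, P:136 → nearest is J
1 of the 3 points has J as nearest.

1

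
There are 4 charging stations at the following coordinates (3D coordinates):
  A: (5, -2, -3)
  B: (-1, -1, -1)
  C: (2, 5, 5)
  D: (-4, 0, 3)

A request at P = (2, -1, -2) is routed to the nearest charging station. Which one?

Since √ is increasing, it suffices to compare squared distances:
|PA|² = 9 + 1 + 1 = 11
|PB|² = 9 + 0 + 1 = 10
|PC|² = 0 + 36 + 49 = 85
|PD|² = 36 + 1 + 25 = 62
B is nearest.

B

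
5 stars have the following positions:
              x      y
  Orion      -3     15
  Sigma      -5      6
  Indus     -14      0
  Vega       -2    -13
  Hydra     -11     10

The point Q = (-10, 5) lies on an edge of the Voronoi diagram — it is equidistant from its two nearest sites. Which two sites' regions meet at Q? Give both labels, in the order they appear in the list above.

Sigma and Hydra

Squared distances from Q to each site:
d²(Q, Orion) = (-10−(-3))² + (5−15)² = 49 + 100 = 149
d²(Q, Sigma) = (-10−(-5))² + (5−6)² = 25 + 1 = 26
d²(Q, Indus) = (-10−(-14))² + (5−0)² = 16 + 25 = 41
d²(Q, Vega) = (-10−(-2))² + (5−(-13))² = 64 + 324 = 388
d²(Q, Hydra) = (-10−(-11))² + (5−10)² = 1 + 25 = 26
Q is equidistant from Sigma and Hydra (both at squared distance 26), and every other site is strictly farther — so Q lies on the Sigma–Hydra Voronoi edge.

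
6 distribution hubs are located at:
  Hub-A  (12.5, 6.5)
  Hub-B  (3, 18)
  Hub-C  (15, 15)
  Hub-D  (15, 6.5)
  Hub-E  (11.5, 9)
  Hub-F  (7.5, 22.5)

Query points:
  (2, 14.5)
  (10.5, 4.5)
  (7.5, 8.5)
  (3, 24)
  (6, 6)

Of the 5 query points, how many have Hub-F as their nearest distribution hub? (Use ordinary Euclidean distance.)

1

(2, 14.5) — d² to each: Hub-A:174.25, Hub-B:13.25, Hub-C:169.25, Hub-D:233, Hub-E:120.5, Hub-F:94.25 → nearest is Hub-B
(10.5, 4.5) — d² to each: Hub-A:8, Hub-B:238.5, Hub-C:130.5, Hub-D:24.25, Hub-E:21.25, Hub-F:333 → nearest is Hub-A
(7.5, 8.5) — d² to each: Hub-A:29, Hub-B:110.5, Hub-C:98.5, Hub-D:60.25, Hub-E:16.25, Hub-F:196 → nearest is Hub-E
(3, 24) — d² to each: Hub-A:396.5, Hub-B:36, Hub-C:225, Hub-D:450.25, Hub-E:297.25, Hub-F:22.5 → nearest is Hub-F
(6, 6) — d² to each: Hub-A:42.5, Hub-B:153, Hub-C:162, Hub-D:81.25, Hub-E:39.25, Hub-F:274.5 → nearest is Hub-E
1 of the 5 points has Hub-F as nearest.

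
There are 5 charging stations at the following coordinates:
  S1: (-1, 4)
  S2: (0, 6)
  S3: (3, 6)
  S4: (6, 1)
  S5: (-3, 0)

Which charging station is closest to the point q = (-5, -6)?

S5

Compare squared distances (the ordering matches that of the actual distances):
|qS1|² = (-5−(-1))² + (-6−4)² = 16 + 100 = 116
|qS2|² = (-5−0)² + (-6−6)² = 25 + 144 = 169
|qS3|² = (-5−3)² + (-6−6)² = 64 + 144 = 208
|qS4|² = (-5−6)² + (-6−1)² = 121 + 49 = 170
|qS5|² = (-5−(-3))² + (-6−0)² = 4 + 36 = 40
S5 is nearest.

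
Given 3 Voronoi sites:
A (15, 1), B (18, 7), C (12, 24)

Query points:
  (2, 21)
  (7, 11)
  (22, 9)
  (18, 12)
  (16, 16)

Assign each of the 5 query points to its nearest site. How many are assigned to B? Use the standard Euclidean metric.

(2, 21) — d² to each: A:569, B:452, C:109 → nearest is C
(7, 11) — d² to each: A:164, B:137, C:194 → nearest is B
(22, 9) — d² to each: A:113, B:20, C:325 → nearest is B
(18, 12) — d² to each: A:130, B:25, C:180 → nearest is B
(16, 16) — d² to each: A:226, B:85, C:80 → nearest is C
3 of the 5 points have B as nearest.

3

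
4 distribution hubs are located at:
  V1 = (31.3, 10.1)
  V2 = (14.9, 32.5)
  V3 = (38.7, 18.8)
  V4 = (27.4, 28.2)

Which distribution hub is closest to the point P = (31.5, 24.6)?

Since √ is increasing, it suffices to compare squared distances:
|PV1|² = (31.5−31.3)² + (24.6−10.1)² = 0.04 + 210.25 = 210.29
|PV2|² = (31.5−14.9)² + (24.6−32.5)² = 275.56 + 62.41 = 337.97
|PV3|² = (31.5−38.7)² + (24.6−18.8)² = 51.84 + 33.64 = 85.48
|PV4|² = (31.5−27.4)² + (24.6−28.2)² = 16.81 + 12.96 = 29.77
Minimum is at V4.

V4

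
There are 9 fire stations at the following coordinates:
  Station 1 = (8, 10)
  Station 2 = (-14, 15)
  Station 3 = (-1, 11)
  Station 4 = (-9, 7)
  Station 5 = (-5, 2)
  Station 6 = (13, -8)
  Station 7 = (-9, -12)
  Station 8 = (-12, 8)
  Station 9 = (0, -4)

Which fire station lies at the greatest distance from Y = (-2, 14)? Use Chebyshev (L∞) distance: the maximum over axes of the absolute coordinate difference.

d(Y, Station 1) = max(10, 4) = 10
d(Y, Station 2) = max(12, 1) = 12
d(Y, Station 3) = max(1, 3) = 3
d(Y, Station 4) = max(7, 7) = 7
d(Y, Station 5) = max(3, 12) = 12
d(Y, Station 6) = max(15, 22) = 22
d(Y, Station 7) = max(7, 26) = 26
d(Y, Station 8) = max(10, 6) = 10
d(Y, Station 9) = max(2, 18) = 18
The largest is to Station 7.

Station 7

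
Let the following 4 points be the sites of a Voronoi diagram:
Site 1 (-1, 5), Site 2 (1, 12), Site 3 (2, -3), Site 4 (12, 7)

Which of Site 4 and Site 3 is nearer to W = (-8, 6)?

Site 3

Compare squared distances:
d²(W, Site 4) = (-8−12)² + (6−7)² = 400 + 1 = 401
d²(W, Site 3) = (-8−2)² + (6−(-3))² = 100 + 81 = 181
401 > 181, so Site 3 is closer.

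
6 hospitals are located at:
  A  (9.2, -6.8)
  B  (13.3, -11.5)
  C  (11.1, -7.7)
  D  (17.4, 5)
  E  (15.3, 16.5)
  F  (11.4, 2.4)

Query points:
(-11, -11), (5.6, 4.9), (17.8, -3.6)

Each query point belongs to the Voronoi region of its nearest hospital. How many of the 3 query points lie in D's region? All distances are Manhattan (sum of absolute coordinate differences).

1

(-11, -11) — d to each: A:24.4, B:24.8, C:25.4, D:44.4, E:53.8, F:35.8 → nearest is A
(5.6, 4.9) — d to each: A:15.3, B:24.1, C:18.1, D:11.9, E:21.3, F:8.3 → nearest is F
(17.8, -3.6) — d to each: A:11.8, B:12.4, C:10.8, D:9, E:22.6, F:12.4 → nearest is D
1 of the 3 points has D as nearest.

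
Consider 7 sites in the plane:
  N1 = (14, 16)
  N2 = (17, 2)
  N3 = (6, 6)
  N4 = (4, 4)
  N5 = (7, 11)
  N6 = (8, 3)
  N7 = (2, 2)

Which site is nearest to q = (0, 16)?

N5

Squared Euclidean distances:
|qN1|² = (0−14)² + (16−16)² = 196 + 0 = 196
|qN2|² = (0−17)² + (16−2)² = 289 + 196 = 485
|qN3|² = (0−6)² + (16−6)² = 36 + 100 = 136
|qN4|² = (0−4)² + (16−4)² = 16 + 144 = 160
|qN5|² = (0−7)² + (16−11)² = 49 + 25 = 74
|qN6|² = (0−8)² + (16−3)² = 64 + 169 = 233
|qN7|² = (0−2)² + (16−2)² = 4 + 196 = 200
Minimum is at N5.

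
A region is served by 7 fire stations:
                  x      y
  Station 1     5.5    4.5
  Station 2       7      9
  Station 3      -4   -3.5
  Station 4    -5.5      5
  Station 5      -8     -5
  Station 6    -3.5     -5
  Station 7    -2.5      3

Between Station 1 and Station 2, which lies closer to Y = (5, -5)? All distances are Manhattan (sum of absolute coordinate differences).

d(Y, Station 1) = |5−5.5| + |-5−4.5| = 0.5 + 9.5 = 10
d(Y, Station 2) = |5−7| + |-5−9| = 2 + 14 = 16
10 < 16, so Station 1 is closer.

Station 1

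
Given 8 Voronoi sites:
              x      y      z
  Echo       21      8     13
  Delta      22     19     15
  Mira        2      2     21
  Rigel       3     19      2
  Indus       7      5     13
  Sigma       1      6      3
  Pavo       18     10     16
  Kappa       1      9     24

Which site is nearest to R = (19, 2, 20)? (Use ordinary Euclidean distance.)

Pavo

Since √ is increasing, it suffices to compare squared distances:
d²(R, Echo) = 4 + 36 + 49 = 89
d²(R, Delta) = 9 + 289 + 25 = 323
d²(R, Mira) = 289 + 0 + 1 = 290
d²(R, Rigel) = 256 + 289 + 324 = 869
d²(R, Indus) = 144 + 9 + 49 = 202
d²(R, Sigma) = 324 + 16 + 289 = 629
d²(R, Pavo) = 1 + 64 + 16 = 81
d²(R, Kappa) = 324 + 49 + 16 = 389
The smallest is to Pavo, so R lies in the Voronoi region of Pavo.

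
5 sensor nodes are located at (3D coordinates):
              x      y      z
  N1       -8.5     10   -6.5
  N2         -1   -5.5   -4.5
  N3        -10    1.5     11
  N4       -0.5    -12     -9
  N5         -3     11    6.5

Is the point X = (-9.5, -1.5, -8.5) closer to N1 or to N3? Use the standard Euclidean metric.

N1

Compare squared distances:
|XN1|² = (-9.5−(-8.5))² + (-1.5−10)² + (-8.5−(-6.5))² = 1 + 132.25 + 4 = 137.25
|XN3|² = (-9.5−(-10))² + (-1.5−1.5)² + (-8.5−11)² = 0.25 + 9 + 380.25 = 389.5
137.25 < 389.5, so N1 is closer.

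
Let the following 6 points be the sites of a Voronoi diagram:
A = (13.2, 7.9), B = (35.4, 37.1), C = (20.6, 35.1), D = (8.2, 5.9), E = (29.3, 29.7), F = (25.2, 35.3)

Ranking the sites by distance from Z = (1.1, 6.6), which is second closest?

A

Squared Euclidean distances:
|ZA|² = (1.1−13.2)² + (6.6−7.9)² = 146.41 + 1.69 = 148.1
|ZB|² = (1.1−35.4)² + (6.6−37.1)² = 1176.49 + 930.25 = 2106.74
|ZC|² = (1.1−20.6)² + (6.6−35.1)² = 380.25 + 812.25 = 1192.5
|ZD|² = (1.1−8.2)² + (6.6−5.9)² = 50.41 + 0.49 = 50.9
|ZE|² = (1.1−29.3)² + (6.6−29.7)² = 795.24 + 533.61 = 1328.85
|ZF|² = (1.1−25.2)² + (6.6−35.3)² = 580.81 + 823.69 = 1404.5
Sorted ascending: D, A, C, … — the second-nearest is A.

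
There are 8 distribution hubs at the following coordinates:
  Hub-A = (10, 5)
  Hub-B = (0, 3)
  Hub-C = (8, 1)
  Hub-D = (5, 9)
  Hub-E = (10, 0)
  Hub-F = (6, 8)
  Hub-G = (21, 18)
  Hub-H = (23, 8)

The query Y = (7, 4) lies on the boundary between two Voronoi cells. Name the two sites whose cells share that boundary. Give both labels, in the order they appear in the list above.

Hub-A and Hub-C

Squared distances from Y to each site:
d²(Y, Hub-A) = (7−10)² + (4−5)² = 9 + 1 = 10
d²(Y, Hub-B) = (7−0)² + (4−3)² = 49 + 1 = 50
d²(Y, Hub-C) = (7−8)² + (4−1)² = 1 + 9 = 10
d²(Y, Hub-D) = (7−5)² + (4−9)² = 4 + 25 = 29
d²(Y, Hub-E) = (7−10)² + (4−0)² = 9 + 16 = 25
d²(Y, Hub-F) = (7−6)² + (4−8)² = 1 + 16 = 17
d²(Y, Hub-G) = (7−21)² + (4−18)² = 196 + 196 = 392
d²(Y, Hub-H) = (7−23)² + (4−8)² = 256 + 16 = 272
Y is equidistant from Hub-A and Hub-C (both at squared distance 10), and every other site is strictly farther — so Y lies on the Hub-A–Hub-C Voronoi edge.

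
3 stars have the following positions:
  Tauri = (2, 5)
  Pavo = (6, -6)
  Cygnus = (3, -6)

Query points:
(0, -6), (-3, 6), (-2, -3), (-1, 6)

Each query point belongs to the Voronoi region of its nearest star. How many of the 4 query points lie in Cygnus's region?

2

(0, -6) — d² to each: Tauri:125, Pavo:36, Cygnus:9 → nearest is Cygnus
(-3, 6) — d² to each: Tauri:26, Pavo:225, Cygnus:180 → nearest is Tauri
(-2, -3) — d² to each: Tauri:80, Pavo:73, Cygnus:34 → nearest is Cygnus
(-1, 6) — d² to each: Tauri:10, Pavo:193, Cygnus:160 → nearest is Tauri
2 of the 4 points have Cygnus as nearest.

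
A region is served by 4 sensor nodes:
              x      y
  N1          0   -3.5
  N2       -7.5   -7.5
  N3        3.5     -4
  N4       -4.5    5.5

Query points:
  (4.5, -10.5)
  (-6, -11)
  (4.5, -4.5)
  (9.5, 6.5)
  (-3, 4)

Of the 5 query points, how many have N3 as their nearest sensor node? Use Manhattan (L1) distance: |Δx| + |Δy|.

(4.5, -10.5) — d to each: N1:11.5, N2:15, N3:7.5, N4:25 → nearest is N3
(-6, -11) — d to each: N1:13.5, N2:5, N3:16.5, N4:18 → nearest is N2
(4.5, -4.5) — d to each: N1:5.5, N2:15, N3:1.5, N4:19 → nearest is N3
(9.5, 6.5) — d to each: N1:19.5, N2:31, N3:16.5, N4:15 → nearest is N4
(-3, 4) — d to each: N1:10.5, N2:16, N3:14.5, N4:3 → nearest is N4
2 of the 5 points have N3 as nearest.

2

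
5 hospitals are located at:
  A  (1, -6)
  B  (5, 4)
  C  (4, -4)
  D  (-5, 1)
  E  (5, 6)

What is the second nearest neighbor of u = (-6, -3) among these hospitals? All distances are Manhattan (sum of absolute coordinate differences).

A

d(u,A) = |-6−1| + |-3−(-6)| = 7 + 3 = 10
d(u,B) = |-6−5| + |-3−4| = 11 + 7 = 18
d(u,C) = |-6−4| + |-3−(-4)| = 10 + 1 = 11
d(u,D) = |-6−(-5)| + |-3−1| = 1 + 4 = 5
d(u,E) = |-6−5| + |-3−6| = 11 + 9 = 20
Sorted ascending: D, A, C, … — the second-nearest is A.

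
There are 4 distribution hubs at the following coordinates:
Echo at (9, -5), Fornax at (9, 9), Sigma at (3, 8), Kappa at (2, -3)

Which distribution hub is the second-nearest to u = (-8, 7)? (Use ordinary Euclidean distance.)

Kappa

Since √ is increasing, it suffices to compare squared distances:
d²(u, Echo) = 289 + 144 = 433
d²(u, Fornax) = 289 + 4 = 293
d²(u, Sigma) = 121 + 1 = 122
d²(u, Kappa) = 100 + 100 = 200
Sorted ascending: Sigma, Kappa, Fornax, … — the second-nearest is Kappa.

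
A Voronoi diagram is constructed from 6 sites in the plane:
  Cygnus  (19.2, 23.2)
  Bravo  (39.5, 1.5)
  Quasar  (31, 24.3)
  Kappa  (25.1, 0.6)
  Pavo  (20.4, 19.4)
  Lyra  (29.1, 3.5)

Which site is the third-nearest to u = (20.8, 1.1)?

Squared Euclidean distances:
d²(u, Cygnus) = (20.8−19.2)² + (1.1−23.2)² = 2.56 + 488.41 = 490.97
d²(u, Bravo) = (20.8−39.5)² + (1.1−1.5)² = 349.69 + 0.16 = 349.85
d²(u, Quasar) = (20.8−31)² + (1.1−24.3)² = 104.04 + 538.24 = 642.28
d²(u, Kappa) = (20.8−25.1)² + (1.1−0.6)² = 18.49 + 0.25 = 18.74
d²(u, Pavo) = (20.8−20.4)² + (1.1−19.4)² = 0.16 + 334.89 = 335.05
d²(u, Lyra) = (20.8−29.1)² + (1.1−3.5)² = 68.89 + 5.76 = 74.65
Sorted ascending: Kappa, Lyra, Pavo, Bravo, … — the third-nearest is Pavo.

Pavo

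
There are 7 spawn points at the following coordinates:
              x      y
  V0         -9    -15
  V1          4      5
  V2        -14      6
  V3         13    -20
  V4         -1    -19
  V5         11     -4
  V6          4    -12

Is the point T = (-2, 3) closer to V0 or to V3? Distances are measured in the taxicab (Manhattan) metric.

V0

d(T,V0) = |-2−(-9)| + |3−(-15)| = 7 + 18 = 25
d(T,V3) = |-2−13| + |3−(-20)| = 15 + 23 = 38
25 < 38, so V0 is closer.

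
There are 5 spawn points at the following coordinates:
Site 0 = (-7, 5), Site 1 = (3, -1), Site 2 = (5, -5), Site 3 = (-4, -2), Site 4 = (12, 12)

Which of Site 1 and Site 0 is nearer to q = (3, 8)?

Site 1

Compare squared distances:
d²(q, Site 1) = (3−3)² + (8−(-1))² = 0 + 81 = 81
d²(q, Site 0) = (3−(-7))² + (8−5)² = 100 + 9 = 109
81 < 109, so Site 1 is closer.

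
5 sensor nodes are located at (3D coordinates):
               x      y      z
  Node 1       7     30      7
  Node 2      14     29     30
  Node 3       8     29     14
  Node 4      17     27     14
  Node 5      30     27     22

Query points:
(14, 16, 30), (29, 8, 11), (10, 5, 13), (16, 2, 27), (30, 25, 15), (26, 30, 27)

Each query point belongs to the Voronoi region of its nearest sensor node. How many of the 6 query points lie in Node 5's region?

3

(14, 16, 30) — d² to each: Node 1:774, Node 2:169, Node 3:461, Node 4:386, Node 5:441 → nearest is Node 2
(29, 8, 11) — d² to each: Node 1:984, Node 2:1027, Node 3:891, Node 4:514, Node 5:483 → nearest is Node 5
(10, 5, 13) — d² to each: Node 1:670, Node 2:881, Node 3:581, Node 4:534, Node 5:965 → nearest is Node 4
(16, 2, 27) — d² to each: Node 1:1265, Node 2:742, Node 3:962, Node 4:795, Node 5:846 → nearest is Node 2
(30, 25, 15) — d² to each: Node 1:618, Node 2:497, Node 3:501, Node 4:174, Node 5:53 → nearest is Node 5
(26, 30, 27) — d² to each: Node 1:761, Node 2:154, Node 3:494, Node 4:259, Node 5:50 → nearest is Node 5
3 of the 6 points have Node 5 as nearest.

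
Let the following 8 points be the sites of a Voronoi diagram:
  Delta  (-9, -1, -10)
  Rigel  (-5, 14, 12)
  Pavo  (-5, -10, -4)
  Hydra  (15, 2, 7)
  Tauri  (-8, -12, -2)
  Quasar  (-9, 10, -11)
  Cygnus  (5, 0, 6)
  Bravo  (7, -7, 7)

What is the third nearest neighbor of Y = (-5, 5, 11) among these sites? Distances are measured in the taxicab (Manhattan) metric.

Hydra

d(Y, Delta) = |-5−(-9)| + |5−(-1)| + |11−(-10)| = 4 + 6 + 21 = 31
d(Y, Rigel) = |-5−(-5)| + |5−14| + |11−12| = 0 + 9 + 1 = 10
d(Y, Pavo) = |-5−(-5)| + |5−(-10)| + |11−(-4)| = 0 + 15 + 15 = 30
d(Y, Hydra) = |-5−15| + |5−2| + |11−7| = 20 + 3 + 4 = 27
d(Y, Tauri) = |-5−(-8)| + |5−(-12)| + |11−(-2)| = 3 + 17 + 13 = 33
d(Y, Quasar) = |-5−(-9)| + |5−10| + |11−(-11)| = 4 + 5 + 22 = 31
d(Y, Cygnus) = |-5−5| + |5−0| + |11−6| = 10 + 5 + 5 = 20
d(Y, Bravo) = |-5−7| + |5−(-7)| + |11−7| = 12 + 12 + 4 = 28
Sorted ascending: Rigel, Cygnus, Hydra, Bravo, … — the third-nearest is Hydra.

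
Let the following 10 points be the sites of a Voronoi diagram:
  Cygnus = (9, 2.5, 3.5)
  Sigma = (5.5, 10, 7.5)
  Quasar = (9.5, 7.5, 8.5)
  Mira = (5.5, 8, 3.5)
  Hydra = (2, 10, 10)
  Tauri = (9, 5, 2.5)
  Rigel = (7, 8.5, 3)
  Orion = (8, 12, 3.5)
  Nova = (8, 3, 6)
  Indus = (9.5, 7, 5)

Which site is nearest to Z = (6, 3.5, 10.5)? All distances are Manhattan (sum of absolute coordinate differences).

Nova

d(Z, Cygnus) = |6−9| + |3.5−2.5| + |10.5−3.5| = 3 + 1 + 7 = 11
d(Z, Sigma) = |6−5.5| + |3.5−10| + |10.5−7.5| = 0.5 + 6.5 + 3 = 10
d(Z, Quasar) = |6−9.5| + |3.5−7.5| + |10.5−8.5| = 3.5 + 4 + 2 = 9.5
d(Z, Mira) = |6−5.5| + |3.5−8| + |10.5−3.5| = 0.5 + 4.5 + 7 = 12
d(Z, Hydra) = |6−2| + |3.5−10| + |10.5−10| = 4 + 6.5 + 0.5 = 11
d(Z, Tauri) = |6−9| + |3.5−5| + |10.5−2.5| = 3 + 1.5 + 8 = 12.5
d(Z, Rigel) = |6−7| + |3.5−8.5| + |10.5−3| = 1 + 5 + 7.5 = 13.5
d(Z, Orion) = |6−8| + |3.5−12| + |10.5−3.5| = 2 + 8.5 + 7 = 17.5
d(Z, Nova) = |6−8| + |3.5−3| + |10.5−6| = 2 + 0.5 + 4.5 = 7
d(Z, Indus) = |6−9.5| + |3.5−7| + |10.5−5| = 3.5 + 3.5 + 5.5 = 12.5
The smallest is to Nova, so Z lies in the Voronoi region of Nova.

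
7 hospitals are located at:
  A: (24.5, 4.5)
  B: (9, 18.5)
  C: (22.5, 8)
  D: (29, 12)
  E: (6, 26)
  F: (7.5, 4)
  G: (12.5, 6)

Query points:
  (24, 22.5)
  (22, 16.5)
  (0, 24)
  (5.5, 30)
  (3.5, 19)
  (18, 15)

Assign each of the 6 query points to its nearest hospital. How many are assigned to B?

1

(24, 22.5) — d² to each: A:324.25, B:241, C:212.5, D:135.25, E:336.25, F:614.5, G:404.5 → nearest is D
(22, 16.5) — d² to each: A:150.25, B:173, C:72.5, D:69.25, E:346.25, F:366.5, G:200.5 → nearest is D
(0, 24) — d² to each: A:980.5, B:111.25, C:762.25, D:985, E:40, F:456.25, G:480.25 → nearest is E
(5.5, 30) — d² to each: A:1011.25, B:144.5, C:773, D:876.25, E:16.25, F:680, G:625 → nearest is E
(3.5, 19) — d² to each: A:651.25, B:30.5, C:482, D:699.25, E:55.25, F:241, G:250 → nearest is B
(18, 15) — d² to each: A:152.5, B:93.25, C:69.25, D:130, E:265, F:231.25, G:111.25 → nearest is C
1 of the 6 points has B as nearest.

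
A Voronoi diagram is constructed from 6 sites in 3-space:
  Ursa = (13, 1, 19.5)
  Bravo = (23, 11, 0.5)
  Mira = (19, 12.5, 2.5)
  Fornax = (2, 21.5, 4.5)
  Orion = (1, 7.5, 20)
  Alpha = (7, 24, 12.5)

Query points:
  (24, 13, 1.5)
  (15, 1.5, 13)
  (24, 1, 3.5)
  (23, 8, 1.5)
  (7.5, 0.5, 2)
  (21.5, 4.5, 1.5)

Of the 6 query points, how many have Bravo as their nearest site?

4

(24, 13, 1.5) — d² to each: Ursa:589, Bravo:6, Mira:26.25, Fornax:565.25, Orion:901.5, Alpha:531 → nearest is Bravo
(15, 1.5, 13) — d² to each: Ursa:46.5, Bravo:310.5, Mira:247.25, Fornax:641.25, Orion:281, Alpha:570.5 → nearest is Ursa
(24, 1, 3.5) — d² to each: Ursa:377, Bravo:110, Mira:158.25, Fornax:905.25, Orion:843.5, Alpha:899 → nearest is Bravo
(23, 8, 1.5) — d² to each: Ursa:473, Bravo:10, Mira:37.25, Fornax:632.25, Orion:826.5, Alpha:633 → nearest is Bravo
(7.5, 0.5, 2) — d² to each: Ursa:336.75, Bravo:352.75, Mira:276.5, Fornax:477.5, Orion:415.25, Alpha:662.75 → nearest is Mira
(21.5, 4.5, 1.5) — d² to each: Ursa:408.5, Bravo:45.5, Mira:71.25, Fornax:678.25, Orion:771.5, Alpha:711.5 → nearest is Bravo
4 of the 6 points have Bravo as nearest.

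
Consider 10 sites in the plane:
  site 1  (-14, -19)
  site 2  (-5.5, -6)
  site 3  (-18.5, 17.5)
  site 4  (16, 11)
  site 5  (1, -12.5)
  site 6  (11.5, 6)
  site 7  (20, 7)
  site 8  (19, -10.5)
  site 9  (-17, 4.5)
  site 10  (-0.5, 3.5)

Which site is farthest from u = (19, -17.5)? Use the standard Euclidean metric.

site 3

Compare squared distances (the ordering matches that of the actual distances):
d²(u, site 1) = 1089 + 2.25 = 1091.25
d²(u, site 2) = 600.25 + 132.25 = 732.5
d²(u, site 3) = 1406.25 + 1225 = 2631.25
d²(u, site 4) = 9 + 812.25 = 821.25
d²(u, site 5) = 324 + 25 = 349
d²(u, site 6) = 56.25 + 552.25 = 608.5
d²(u, site 7) = 1 + 600.25 = 601.25
d²(u, site 8) = 0 + 49 = 49
d²(u, site 9) = 1296 + 484 = 1780
d²(u, site 10) = 380.25 + 441 = 821.25
The largest is to site 3.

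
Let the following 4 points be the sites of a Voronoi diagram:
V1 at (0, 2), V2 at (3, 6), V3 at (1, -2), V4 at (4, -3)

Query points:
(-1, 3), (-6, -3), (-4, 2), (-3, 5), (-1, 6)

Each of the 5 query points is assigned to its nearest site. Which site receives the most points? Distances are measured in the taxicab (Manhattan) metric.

(-1, 3) — d to each: V1:2, V2:7, V3:7, V4:11 → nearest is V1
(-6, -3) — d to each: V1:11, V2:18, V3:8, V4:10 → nearest is V3
(-4, 2) — d to each: V1:4, V2:11, V3:9, V4:13 → nearest is V1
(-3, 5) — d to each: V1:6, V2:7, V3:11, V4:15 → nearest is V1
(-1, 6) — d to each: V1:5, V2:4, V3:10, V4:14 → nearest is V2
Tally — V1:3, V2:1, V3:1. V1 captures the most (3).

V1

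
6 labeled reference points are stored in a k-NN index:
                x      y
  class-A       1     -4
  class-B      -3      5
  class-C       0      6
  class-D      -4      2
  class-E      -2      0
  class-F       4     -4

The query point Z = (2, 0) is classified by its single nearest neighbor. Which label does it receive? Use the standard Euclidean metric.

Squared Euclidean distances:
d²(Z, class-A) = 1 + 16 = 17
d²(Z, class-B) = 25 + 25 = 50
d²(Z, class-C) = 4 + 36 = 40
d²(Z, class-D) = 36 + 4 = 40
d²(Z, class-E) = 16 + 0 = 16
d²(Z, class-F) = 4 + 16 = 20
class-E is nearest.

class-E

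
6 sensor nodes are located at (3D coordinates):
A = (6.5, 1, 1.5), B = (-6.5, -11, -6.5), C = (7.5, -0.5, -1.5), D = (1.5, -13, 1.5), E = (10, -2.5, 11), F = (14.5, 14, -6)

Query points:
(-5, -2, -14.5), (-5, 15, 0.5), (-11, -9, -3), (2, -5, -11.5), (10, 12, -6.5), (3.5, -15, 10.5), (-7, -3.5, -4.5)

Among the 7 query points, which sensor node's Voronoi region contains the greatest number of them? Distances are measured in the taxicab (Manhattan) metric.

(-5, -2, -14.5) — d to each: A:30.5, B:18.5, C:27, D:33.5, E:41, F:44 → nearest is B
(-5, 15, 0.5) — d to each: A:26.5, B:34.5, C:30, D:35.5, E:43, F:27 → nearest is A
(-11, -9, -3) — d to each: A:32, B:10, C:28.5, D:21, E:41.5, F:51.5 → nearest is B
(2, -5, -11.5) — d to each: A:23.5, B:19.5, C:20, D:21.5, E:33, F:37 → nearest is B
(10, 12, -6.5) — d to each: A:22.5, B:39.5, C:20, D:41.5, E:32, F:7 → nearest is F
(3.5, -15, 10.5) — d to each: A:28, B:31, C:30.5, D:13, E:19.5, F:56.5 → nearest is D
(-7, -3.5, -4.5) — d to each: A:24, B:10, C:20.5, D:24, E:33.5, F:40.5 → nearest is B
Tally — A:1, B:4, D:1, F:1. B captures the most (4).

B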